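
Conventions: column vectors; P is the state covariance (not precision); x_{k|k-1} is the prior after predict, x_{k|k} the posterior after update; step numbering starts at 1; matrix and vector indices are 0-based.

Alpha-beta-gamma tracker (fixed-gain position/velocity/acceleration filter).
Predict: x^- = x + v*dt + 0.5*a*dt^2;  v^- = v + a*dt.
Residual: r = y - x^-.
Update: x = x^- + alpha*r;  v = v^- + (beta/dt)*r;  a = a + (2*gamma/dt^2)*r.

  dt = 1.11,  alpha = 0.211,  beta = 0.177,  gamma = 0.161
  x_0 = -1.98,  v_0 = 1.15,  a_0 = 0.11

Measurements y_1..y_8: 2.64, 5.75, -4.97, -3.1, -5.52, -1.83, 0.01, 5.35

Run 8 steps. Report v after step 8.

step 1: x_pred=-0.6357  r=3.2757  x^+=0.0554  v^+=1.7944  a^+=0.9661
step 2: x_pred=2.6424  r=3.1076  x^+=3.2981  v^+=3.3623  a^+=1.7782
step 3: x_pred=8.1258  r=-13.0958  x^+=5.3626  v^+=3.2479  a^+=-1.6443
step 4: x_pred=7.9548  r=-11.0548  x^+=5.6223  v^+=-0.3400  a^+=-4.5334
step 5: x_pred=2.4521  r=-7.9721  x^+=0.7700  v^+=-6.6433  a^+=-6.6168
step 6: x_pred=-10.6803  r=8.8503  x^+=-8.8129  v^+=-12.5766  a^+=-4.3038
step 7: x_pred=-25.4244  r=25.4344  x^+=-20.0577  v^+=-13.2981  a^+=2.3432
step 8: x_pred=-33.3751  r=38.7251  x^+=-25.2041  v^+=-4.5221  a^+=12.4638

v_post = -4.5221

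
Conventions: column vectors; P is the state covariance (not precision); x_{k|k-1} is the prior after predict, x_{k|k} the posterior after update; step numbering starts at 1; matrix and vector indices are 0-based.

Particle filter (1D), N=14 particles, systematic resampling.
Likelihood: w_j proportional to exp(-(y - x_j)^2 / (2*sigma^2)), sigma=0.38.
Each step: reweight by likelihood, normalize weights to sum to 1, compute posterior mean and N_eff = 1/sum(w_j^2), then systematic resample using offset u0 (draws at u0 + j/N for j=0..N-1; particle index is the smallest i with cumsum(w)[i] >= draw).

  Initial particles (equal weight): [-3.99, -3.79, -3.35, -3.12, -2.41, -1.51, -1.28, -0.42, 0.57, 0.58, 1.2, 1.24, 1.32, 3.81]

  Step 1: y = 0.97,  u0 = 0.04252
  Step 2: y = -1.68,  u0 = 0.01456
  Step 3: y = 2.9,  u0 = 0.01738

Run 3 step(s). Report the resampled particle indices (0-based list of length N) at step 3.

resampled_idx = [0, 1, 2, 3, 4, 5, 6, 7, 8, 9, 10, 11, 12, 13]

step 1: w=[0.0000, 0.0000, 0.0000, 0.0000, 0.0000, 0.0000, 0.0000, 0.0004, 0.1675, 0.1722, 0.2427, 0.2265, 0.1907, 0.0000]  mean=1.0191  Neff=4.8948  idx=[8, 8, 9, 9, 9, 10, 10, 10, 11, 11, 11, 12, 12, 12]
step 2: w=[0.2190, 0.2190, 0.1873, 0.1873, 0.1873, 0.0000, 0.0000, 0.0000, 0.0000, 0.0000, 0.0000, 0.0000, 0.0000, 0.0000]  mean=0.5756  Neff=4.9702  idx=[0, 0, 0, 1, 1, 1, 2, 2, 2, 3, 3, 3, 4, 4]
step 3: w=[0.0649, 0.0649, 0.0649, 0.0649, 0.0649, 0.0649, 0.0763, 0.0763, 0.0763, 0.0763, 0.0763, 0.0763, 0.0763, 0.0763]  mean=0.5761  Neff=13.9140  idx=[0, 1, 2, 3, 4, 5, 6, 7, 8, 9, 10, 11, 12, 13]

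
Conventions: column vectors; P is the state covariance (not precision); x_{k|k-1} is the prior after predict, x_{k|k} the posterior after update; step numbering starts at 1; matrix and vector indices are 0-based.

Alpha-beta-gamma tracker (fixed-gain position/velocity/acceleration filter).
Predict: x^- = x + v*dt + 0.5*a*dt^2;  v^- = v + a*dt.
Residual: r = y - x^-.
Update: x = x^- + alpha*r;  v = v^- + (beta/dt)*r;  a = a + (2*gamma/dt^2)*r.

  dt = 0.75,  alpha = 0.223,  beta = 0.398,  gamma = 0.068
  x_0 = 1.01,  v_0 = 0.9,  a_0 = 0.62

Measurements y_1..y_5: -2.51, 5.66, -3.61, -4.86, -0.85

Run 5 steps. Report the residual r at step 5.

step 1: x_pred=1.8594  r=-4.3694  x^+=0.8850  v^+=-0.9537  a^+=-0.4364
step 2: x_pred=0.0470  r=5.6130  x^+=1.2987  v^+=1.6976  a^+=0.9207
step 3: x_pred=2.8309  r=-6.4409  x^+=1.3946  v^+=-1.0298  a^+=-0.6366
step 4: x_pred=0.4432  r=-5.3032  x^+=-0.7394  v^+=-4.3215  a^+=-1.9188
step 5: x_pred=-4.5202  r=3.6702  x^+=-3.7017  v^+=-3.8129  a^+=-1.0314

resid = 3.6702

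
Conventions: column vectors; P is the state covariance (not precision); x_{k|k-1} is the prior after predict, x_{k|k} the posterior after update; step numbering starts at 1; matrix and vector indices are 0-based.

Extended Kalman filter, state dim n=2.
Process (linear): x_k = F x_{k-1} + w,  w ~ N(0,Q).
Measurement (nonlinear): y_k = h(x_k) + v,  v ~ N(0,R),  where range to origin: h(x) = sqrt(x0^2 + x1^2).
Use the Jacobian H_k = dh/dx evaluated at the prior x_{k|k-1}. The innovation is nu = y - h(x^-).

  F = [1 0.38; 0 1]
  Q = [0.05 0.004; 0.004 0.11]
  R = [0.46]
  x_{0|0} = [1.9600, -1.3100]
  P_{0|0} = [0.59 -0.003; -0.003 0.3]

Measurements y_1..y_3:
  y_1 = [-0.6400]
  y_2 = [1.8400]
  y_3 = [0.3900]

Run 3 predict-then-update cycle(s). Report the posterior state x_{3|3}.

step 1: x^-=[1.4622, -1.3100]  P^-=[0.6810 0.1150; 0.1150 0.4100]  H_jac=[0.7448 -0.6673]  S=[0.9060]  K=[0.4751; -0.2074]  nu=[-2.6032]  x^+=[0.2253, -0.7700]  P^+=[0.4765 0.2043; 0.2043 0.3710]
step 2: x^-=[-0.0673, -0.7700]  P^-=[0.7353 0.3493; 0.3493 0.4810]  H_jac=[-0.0871 -0.9962]  S=[1.0036]  K=[-0.4105; -0.5078]  nu=[1.0670]  x^+=[-0.5054, -1.3119]  P^+=[0.5662 0.1401; 0.1401 0.2222]
step 3: x^-=[-1.0039, -1.3119]  P^-=[0.7547 0.2285; 0.2285 0.3322]  H_jac=[-0.6077 -0.7942]  S=[1.1688]  K=[-0.5477; -0.3445]  nu=[-1.2619]  x^+=[-0.3128, -0.8771]  P^+=[0.4041 0.0080; 0.0080 0.1935]

x_post = [-0.3128, -0.8771]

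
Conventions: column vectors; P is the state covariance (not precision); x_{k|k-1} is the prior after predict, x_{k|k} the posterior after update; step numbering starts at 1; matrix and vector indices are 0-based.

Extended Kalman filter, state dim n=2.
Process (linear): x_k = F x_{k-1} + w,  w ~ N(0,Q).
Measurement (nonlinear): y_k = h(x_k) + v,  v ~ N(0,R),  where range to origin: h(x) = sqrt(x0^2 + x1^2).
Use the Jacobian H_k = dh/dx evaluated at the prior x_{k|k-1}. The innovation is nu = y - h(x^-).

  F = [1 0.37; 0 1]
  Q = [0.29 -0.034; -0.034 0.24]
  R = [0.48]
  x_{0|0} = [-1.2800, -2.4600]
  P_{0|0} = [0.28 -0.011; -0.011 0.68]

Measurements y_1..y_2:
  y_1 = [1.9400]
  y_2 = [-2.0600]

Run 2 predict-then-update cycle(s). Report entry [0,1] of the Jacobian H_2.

step 1: x^-=[-2.1902, -2.4600]  P^-=[0.6550 0.2066; 0.2066 0.9200]  H_jac=[-0.6650 -0.7469]  S=[1.4880]  K=[-0.3964; -0.5541]  nu=[-1.3537]  x^+=[-1.6536, -1.7099]  P^+=[0.4212 -0.1202; -0.1202 0.4631]
step 2: x^-=[-2.2863, -1.7099]  P^-=[0.6856 0.0171; 0.0171 0.7031]  H_jac=[-0.8008 -0.5989]  S=[1.1883]  K=[-0.4707; -0.3659]  nu=[-4.9150]  x^+=[0.0270, 0.0887]  P^+=[0.4224 -0.1875; -0.1875 0.5440]

H_jac[0,1] = -0.5989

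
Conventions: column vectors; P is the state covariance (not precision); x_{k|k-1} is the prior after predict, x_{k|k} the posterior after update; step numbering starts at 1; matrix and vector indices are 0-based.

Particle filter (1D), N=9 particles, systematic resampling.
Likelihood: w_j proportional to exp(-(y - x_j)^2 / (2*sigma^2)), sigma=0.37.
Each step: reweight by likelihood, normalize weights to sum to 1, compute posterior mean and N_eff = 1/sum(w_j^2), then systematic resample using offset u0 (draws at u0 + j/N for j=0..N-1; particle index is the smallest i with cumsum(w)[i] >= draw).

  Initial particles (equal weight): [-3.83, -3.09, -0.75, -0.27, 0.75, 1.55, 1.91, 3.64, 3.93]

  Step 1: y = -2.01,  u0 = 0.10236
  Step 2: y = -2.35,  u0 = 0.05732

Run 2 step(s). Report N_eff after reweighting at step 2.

N_eff = 7.0026

step 1: w=[0.0003, 0.8222, 0.1766, 0.0009, 0.0000, 0.0000, 0.0000, 0.0000, 0.0000]  mean=-2.6745  Neff=1.4140  idx=[1, 1, 1, 1, 1, 1, 1, 2, 2]
step 2: w=[0.1428, 0.1428, 0.1428, 0.1428, 0.1428, 0.1428, 0.1428, 0.0001, 0.0001]  mean=-3.0896  Neff=7.0026  idx=[0, 1, 1, 2, 3, 4, 5, 5, 6]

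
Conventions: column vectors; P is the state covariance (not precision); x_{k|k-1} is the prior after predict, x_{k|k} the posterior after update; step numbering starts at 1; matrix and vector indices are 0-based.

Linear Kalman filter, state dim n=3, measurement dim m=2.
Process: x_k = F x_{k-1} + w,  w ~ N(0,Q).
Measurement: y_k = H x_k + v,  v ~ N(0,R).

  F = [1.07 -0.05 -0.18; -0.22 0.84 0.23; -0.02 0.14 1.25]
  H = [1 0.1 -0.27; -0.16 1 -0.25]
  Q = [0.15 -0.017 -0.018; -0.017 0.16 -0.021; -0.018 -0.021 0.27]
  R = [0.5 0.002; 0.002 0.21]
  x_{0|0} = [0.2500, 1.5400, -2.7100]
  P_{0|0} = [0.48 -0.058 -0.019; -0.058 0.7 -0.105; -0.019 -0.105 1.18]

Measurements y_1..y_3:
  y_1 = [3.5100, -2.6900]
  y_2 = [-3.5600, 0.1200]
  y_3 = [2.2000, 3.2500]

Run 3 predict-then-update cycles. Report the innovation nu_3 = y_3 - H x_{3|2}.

step 1: x^-=[0.6783, 0.6153, -3.1769]  P^-=[0.7512 -0.2494 -0.3237; -0.2494 0.7224 0.2971; -0.3237 0.2971 2.0922]  S=[1.5198 -0.1708; -0.1708 0.9877]  K=[0.5125 -0.2036; -0.0928 0.6805; -0.5965 -0.2795]  nu=[1.9124, -3.9910]  x^+=[2.4709, -2.2781, -3.2024]  P^+=[0.2754 0.0226 0.0810; 0.0226 0.2303 0.3359; 0.0810 0.3359 1.5312]
step 2: x^-=[3.3342, -3.1938, -4.3713]  P^-=[0.4880 -0.1659 -0.2874; -0.1659 0.5301 0.7873; -0.2874 0.7873 2.7805]  S=[1.2755 -0.1714; -0.1714 0.5628]  K=[0.4059 -0.1821; -0.1764 0.5856; -0.7499 0.0171]  nu=[-7.7551, 2.7544]  x^+=[-0.3155, -0.2126, 1.4914]  P^+=[0.2338 0.0318 0.1272; 0.0318 0.2620 0.5371; 0.1272 0.5371 2.0586]
step 3: x^-=[-0.5954, 0.2339, 1.8408]  P^-=[0.4423 -0.1904 -0.3598; -0.1904 0.6480 1.1469; -0.3598 1.1469 3.6733]  S=[1.3108 -0.2073; -0.2073 0.5576]  K=[0.3702 -0.1695; -0.2348 0.6153; -0.9163 0.1724]  nu=[3.2691, 3.3810]  x^+=[0.0418, 1.5467, -0.5718]  P^+=[0.2206 0.0371 0.1466; 0.0371 0.3048 0.6805; 0.1466 0.6805 2.4906]

innov = [3.2691, 3.3810]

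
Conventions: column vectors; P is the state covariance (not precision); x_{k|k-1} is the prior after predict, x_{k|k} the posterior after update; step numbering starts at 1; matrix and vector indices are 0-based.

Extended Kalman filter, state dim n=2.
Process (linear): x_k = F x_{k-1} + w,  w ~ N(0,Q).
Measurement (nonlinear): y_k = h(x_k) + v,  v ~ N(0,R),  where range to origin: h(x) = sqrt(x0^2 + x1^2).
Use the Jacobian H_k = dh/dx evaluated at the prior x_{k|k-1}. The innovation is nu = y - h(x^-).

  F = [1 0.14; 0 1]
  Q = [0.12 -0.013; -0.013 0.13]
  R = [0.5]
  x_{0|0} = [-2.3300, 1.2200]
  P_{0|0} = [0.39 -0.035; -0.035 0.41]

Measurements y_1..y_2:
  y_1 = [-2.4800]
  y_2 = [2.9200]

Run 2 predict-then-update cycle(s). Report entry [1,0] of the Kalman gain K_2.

K[1,0] = -0.5346

step 1: x^-=[-2.1592, 1.2200]  P^-=[0.5082 0.0094; 0.0094 0.5400]  H_jac=[-0.8706 0.4919]  S=[1.0079]  K=[-0.4344; 0.2554]  nu=[-4.9600]  x^+=[-0.0043, -0.0470]  P^+=[0.3180 0.1213; 0.1213 0.4742]
step 2: x^-=[-0.0109, -0.0470]  P^-=[0.4813 0.1746; 0.1746 0.6042]  H_jac=[-0.2263 -0.9741]  S=[1.1749]  K=[-0.2375; -0.5346]  nu=[2.8717]  x^+=[-0.6929, -1.5822]  P^+=[0.4150 0.0255; 0.0255 0.2685]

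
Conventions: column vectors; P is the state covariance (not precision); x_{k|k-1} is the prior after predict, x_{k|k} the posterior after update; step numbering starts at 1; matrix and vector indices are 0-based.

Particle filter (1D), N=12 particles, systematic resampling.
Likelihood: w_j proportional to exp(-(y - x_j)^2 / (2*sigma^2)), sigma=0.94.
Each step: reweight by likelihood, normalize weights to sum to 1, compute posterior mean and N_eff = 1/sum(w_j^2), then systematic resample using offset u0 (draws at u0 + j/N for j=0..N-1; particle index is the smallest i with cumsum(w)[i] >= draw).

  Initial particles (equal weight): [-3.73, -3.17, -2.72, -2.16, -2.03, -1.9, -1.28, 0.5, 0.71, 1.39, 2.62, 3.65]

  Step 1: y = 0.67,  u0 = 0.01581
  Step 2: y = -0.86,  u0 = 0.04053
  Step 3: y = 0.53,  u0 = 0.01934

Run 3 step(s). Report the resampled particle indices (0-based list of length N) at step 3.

resampled_idx = [2, 2, 3, 4, 5, 6, 6, 7, 8, 9, 10, 11]

step 1: w=[0.0000, 0.0001, 0.0005, 0.0036, 0.0054, 0.0079, 0.0385, 0.3257, 0.3308, 0.2469, 0.0385, 0.0022]  mean=0.7653  Neff=3.5770  idx=[5, 7, 7, 7, 7, 8, 8, 8, 8, 9, 9, 9]
step 2: w=[0.1744, 0.1129, 0.1129, 0.1129, 0.1129, 0.0797, 0.0797, 0.0797, 0.0797, 0.0183, 0.0183, 0.0183]  mean=0.1974  Neff=9.2716  idx=[0, 0, 1, 2, 2, 3, 4, 4, 6, 7, 8, 9]
step 3: w=[0.0037, 0.0037, 0.1033, 0.1033, 0.1033, 0.1033, 0.1033, 0.1033, 0.1015, 0.1015, 0.1015, 0.0680]  mean=0.6069  Neff=10.0342  idx=[2, 2, 3, 4, 5, 6, 6, 7, 8, 9, 10, 11]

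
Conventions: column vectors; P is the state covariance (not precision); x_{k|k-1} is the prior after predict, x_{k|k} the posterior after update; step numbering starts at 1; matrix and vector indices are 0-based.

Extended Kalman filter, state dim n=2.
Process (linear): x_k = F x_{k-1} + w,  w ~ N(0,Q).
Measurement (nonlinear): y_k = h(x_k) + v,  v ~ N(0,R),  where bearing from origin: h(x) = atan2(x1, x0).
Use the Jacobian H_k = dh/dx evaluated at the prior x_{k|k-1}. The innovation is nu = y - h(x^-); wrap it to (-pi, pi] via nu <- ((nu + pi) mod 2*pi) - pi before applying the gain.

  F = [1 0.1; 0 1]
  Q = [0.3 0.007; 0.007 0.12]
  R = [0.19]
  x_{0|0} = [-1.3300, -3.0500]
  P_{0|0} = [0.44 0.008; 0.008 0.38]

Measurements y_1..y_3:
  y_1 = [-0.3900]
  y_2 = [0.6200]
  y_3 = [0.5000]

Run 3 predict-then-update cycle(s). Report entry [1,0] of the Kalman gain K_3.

K[1,0] = 0.4546

step 1: x^-=[-1.6350, -3.0500]  P^-=[0.7454 0.0530; 0.0530 0.5000]  H_jac=[0.2547 -0.1365]  S=[0.2440]  K=[0.7484; -0.2245]  nu=[1.6729]  x^+=[-0.3830, -3.4255]  P^+=[0.6087 0.0940; 0.0940 0.4877]
step 2: x^-=[-0.7255, -3.4255]  P^-=[0.9324 0.1498; 0.1498 0.6077]  H_jac=[0.2794 -0.0592]  S=[0.2600]  K=[0.9680; 0.0226]  nu=[2.3995]  x^+=[1.5973, -3.3712]  P^+=[0.6888 0.1441; 0.1441 0.6076]
step 3: x^-=[1.2601, -3.3712]  P^-=[1.0237 0.2118; 0.2118 0.7276]  H_jac=[0.2603 0.0973]  S=[0.2770]  K=[1.0364; 0.4546]  nu=[1.7131]  x^+=[3.0356, -2.5924]  P^+=[0.7262 0.0813; 0.0813 0.6703]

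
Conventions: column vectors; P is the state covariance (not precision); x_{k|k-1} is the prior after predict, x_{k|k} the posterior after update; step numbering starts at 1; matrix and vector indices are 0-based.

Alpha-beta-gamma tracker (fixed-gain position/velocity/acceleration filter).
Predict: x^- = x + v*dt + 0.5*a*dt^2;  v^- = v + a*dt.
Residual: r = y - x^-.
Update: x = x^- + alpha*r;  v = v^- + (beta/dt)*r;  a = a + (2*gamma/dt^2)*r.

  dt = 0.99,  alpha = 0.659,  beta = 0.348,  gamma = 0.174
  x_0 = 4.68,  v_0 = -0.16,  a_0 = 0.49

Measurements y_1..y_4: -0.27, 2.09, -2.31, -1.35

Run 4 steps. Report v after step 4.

v_post = -2.3040

step 1: x_pred=4.7617  r=-5.0317  x^+=1.4458  v^+=-1.4436  a^+=-1.2966
step 2: x_pred=-0.6188  r=2.7088  x^+=1.1663  v^+=-1.7751  a^+=-0.3348
step 3: x_pred=-0.7551  r=-1.5549  x^+=-1.7798  v^+=-2.6531  a^+=-0.8869
step 4: x_pred=-4.8410  r=3.4910  x^+=-2.5404  v^+=-2.3040  a^+=0.3526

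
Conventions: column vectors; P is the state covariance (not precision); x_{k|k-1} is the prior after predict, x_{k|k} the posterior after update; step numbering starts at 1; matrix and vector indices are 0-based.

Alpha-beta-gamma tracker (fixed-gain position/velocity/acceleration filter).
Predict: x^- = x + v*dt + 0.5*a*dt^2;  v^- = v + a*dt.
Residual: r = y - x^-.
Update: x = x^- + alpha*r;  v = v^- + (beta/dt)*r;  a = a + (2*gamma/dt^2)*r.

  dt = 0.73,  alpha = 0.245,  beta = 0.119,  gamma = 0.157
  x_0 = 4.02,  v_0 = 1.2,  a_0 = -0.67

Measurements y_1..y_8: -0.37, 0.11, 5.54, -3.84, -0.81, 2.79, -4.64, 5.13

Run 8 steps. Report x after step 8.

step 1: x_pred=4.7175  r=-5.0875  x^+=3.4710  v^+=-0.1184  a^+=-3.6677
step 2: x_pred=2.4073  r=-2.2973  x^+=1.8445  v^+=-3.1703  a^+=-5.0213
step 3: x_pred=-1.8078  r=7.3478  x^+=-0.0076  v^+=-5.6381  a^+=-0.6918
step 4: x_pred=-4.3078  r=0.4678  x^+=-4.1932  v^+=-6.0669  a^+=-0.4162
step 5: x_pred=-8.7329  r=7.9229  x^+=-6.7918  v^+=-5.0792  a^+=4.2522
step 6: x_pred=-9.3666  r=12.1566  x^+=-6.3882  v^+=0.0066  a^+=11.4152
step 7: x_pred=-3.3418  r=-1.2982  x^+=-3.6599  v^+=8.1281  a^+=10.6503
step 8: x_pred=5.1114  r=0.0186  x^+=5.1160  v^+=15.9058  a^+=10.6613

x_post = 5.1160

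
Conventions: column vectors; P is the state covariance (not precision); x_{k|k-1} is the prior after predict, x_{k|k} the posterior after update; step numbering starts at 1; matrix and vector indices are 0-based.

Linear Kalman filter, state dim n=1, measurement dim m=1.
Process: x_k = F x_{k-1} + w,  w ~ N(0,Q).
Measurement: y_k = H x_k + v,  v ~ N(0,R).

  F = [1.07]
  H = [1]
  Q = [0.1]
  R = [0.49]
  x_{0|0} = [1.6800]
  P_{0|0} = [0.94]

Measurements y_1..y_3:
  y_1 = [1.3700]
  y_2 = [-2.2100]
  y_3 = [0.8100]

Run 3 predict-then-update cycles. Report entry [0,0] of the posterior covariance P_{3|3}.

P_post[0,0] = 0.2147

step 1: x^-=[1.7976]  P^-=[1.1762]  S=[1.6662]  K=[0.7059]  nu=[-0.4276]  x^+=[1.4957]  P^+=[0.3459]
step 2: x^-=[1.6005]  P^-=[0.4960]  S=[0.9860]  K=[0.5031]  nu=[-3.8105]  x^+=[-0.3164]  P^+=[0.2465]
step 3: x^-=[-0.3386]  P^-=[0.3822]  S=[0.8722]  K=[0.4382]  nu=[1.1486]  x^+=[0.1648]  P^+=[0.2147]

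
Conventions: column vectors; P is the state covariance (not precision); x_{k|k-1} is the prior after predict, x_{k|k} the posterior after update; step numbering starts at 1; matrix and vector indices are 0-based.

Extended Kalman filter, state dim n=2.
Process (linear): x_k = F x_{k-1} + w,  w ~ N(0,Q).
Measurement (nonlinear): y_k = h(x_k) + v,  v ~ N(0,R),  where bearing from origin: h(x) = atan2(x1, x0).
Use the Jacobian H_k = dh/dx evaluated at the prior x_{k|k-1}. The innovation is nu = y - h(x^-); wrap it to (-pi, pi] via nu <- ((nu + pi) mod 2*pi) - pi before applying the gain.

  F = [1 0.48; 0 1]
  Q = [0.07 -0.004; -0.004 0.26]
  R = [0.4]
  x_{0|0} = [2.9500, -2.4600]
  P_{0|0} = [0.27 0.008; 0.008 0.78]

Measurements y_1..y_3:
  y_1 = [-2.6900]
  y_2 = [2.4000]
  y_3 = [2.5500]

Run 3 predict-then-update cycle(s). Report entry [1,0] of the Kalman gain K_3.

step 1: x^-=[1.7692, -2.4600]  P^-=[0.5274 0.3784; 0.3784 1.0400]  H_jac=[0.2679 0.1927]  S=[0.5155]  K=[0.4155; 0.5854]  nu=[-1.7427]  x^+=[1.0451, -3.4801]  P^+=[0.4384 0.2530; 0.2530 0.8634]
step 2: x^-=[-0.6254, -3.4801]  P^-=[0.9502 0.6634; 0.6634 1.1234]  H_jac=[0.2784 -0.0500]  S=[0.4580]  K=[0.5051; 0.2805]  nu=[-2.1346]  x^+=[-1.7035, -4.0789]  P^+=[0.8334 0.5985; 0.5985 1.0873]
step 3: x^-=[-3.6614, -4.0789]  P^-=[1.7285 1.1164; 1.1164 1.3473]  H_jac=[0.1358 -0.1219]  S=[0.4149]  K=[0.2377; -0.0304]  nu=[-1.4309]  x^+=[-4.0015, -4.0354]  P^+=[1.7050 1.1194; 1.1194 1.3469]

K[1,0] = -0.0304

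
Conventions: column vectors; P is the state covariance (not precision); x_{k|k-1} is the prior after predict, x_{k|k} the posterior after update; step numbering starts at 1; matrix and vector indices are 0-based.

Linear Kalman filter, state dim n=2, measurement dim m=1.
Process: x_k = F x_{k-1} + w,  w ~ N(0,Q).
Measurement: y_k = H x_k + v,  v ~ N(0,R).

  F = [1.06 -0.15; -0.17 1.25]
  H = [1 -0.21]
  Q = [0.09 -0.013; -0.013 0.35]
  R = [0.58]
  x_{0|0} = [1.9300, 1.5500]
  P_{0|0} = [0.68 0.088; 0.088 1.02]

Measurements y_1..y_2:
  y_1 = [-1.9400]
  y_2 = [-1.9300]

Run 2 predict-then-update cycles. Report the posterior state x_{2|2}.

step 1: x^-=[1.8133, 1.6094]  P^-=[0.8490 -0.2079; -0.2079 1.9260]  S=[1.6013]  K=[0.5575; -0.3824]  nu=[-3.4153]  x^+=[-0.0907, 2.9156]  P^+=[0.3514 0.1335; 0.1335 1.6918]
step 2: x^-=[-0.5334, 3.6599]  P^-=[0.4804 -0.2133; -0.2133 2.9469]  S=[1.2800]  K=[0.4103; -0.6501]  nu=[-0.6280]  x^+=[-0.7911, 4.0681]  P^+=[0.2649 0.1282; 0.1282 2.4059]

x_post = [-0.7911, 4.0681]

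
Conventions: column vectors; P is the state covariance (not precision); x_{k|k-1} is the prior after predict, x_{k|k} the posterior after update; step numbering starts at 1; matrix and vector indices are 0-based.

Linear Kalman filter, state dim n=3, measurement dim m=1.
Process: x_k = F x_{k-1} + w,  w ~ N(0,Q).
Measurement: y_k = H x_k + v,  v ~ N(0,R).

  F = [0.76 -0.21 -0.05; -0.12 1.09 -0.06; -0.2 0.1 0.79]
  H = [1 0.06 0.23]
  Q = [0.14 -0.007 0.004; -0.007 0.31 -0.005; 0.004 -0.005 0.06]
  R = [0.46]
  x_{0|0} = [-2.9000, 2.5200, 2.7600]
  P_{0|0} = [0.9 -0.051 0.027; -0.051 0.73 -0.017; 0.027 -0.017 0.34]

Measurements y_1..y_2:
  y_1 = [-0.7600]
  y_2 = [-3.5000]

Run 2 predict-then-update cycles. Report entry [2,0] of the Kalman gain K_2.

step 1: x^-=[-2.8712, 2.9292, 3.0124]  P^-=[0.7068 -0.2990 -0.1482; -0.2990 1.2075 0.0750; -0.1482 0.0750 0.3063]  S=[1.0853]  K=[0.6033; -0.1929; -0.0675]  nu=[1.2426]  x^+=[-2.1216, 2.6895, 2.9285]  P^+=[0.3118 -0.1728 -0.1040; -0.1728 1.1671 0.0609; -0.1040 0.0609 0.3014]
step 2: x^-=[-2.3236, 3.0105, 3.0068]  P^-=[0.4366 -0.4476 -0.1741; -0.4476 1.7379 0.2158; -0.1741 0.2158 0.3216]  S=[0.7921]  K=[0.4668; -0.3707; -0.1100]  nu=[-2.0486]  x^+=[-3.2799, 3.7699, 3.2322]  P^+=[0.2640 -0.3105 -0.1334; -0.3105 1.6290 0.1835; -0.1334 0.1835 0.3120]

K[2,0] = -0.1100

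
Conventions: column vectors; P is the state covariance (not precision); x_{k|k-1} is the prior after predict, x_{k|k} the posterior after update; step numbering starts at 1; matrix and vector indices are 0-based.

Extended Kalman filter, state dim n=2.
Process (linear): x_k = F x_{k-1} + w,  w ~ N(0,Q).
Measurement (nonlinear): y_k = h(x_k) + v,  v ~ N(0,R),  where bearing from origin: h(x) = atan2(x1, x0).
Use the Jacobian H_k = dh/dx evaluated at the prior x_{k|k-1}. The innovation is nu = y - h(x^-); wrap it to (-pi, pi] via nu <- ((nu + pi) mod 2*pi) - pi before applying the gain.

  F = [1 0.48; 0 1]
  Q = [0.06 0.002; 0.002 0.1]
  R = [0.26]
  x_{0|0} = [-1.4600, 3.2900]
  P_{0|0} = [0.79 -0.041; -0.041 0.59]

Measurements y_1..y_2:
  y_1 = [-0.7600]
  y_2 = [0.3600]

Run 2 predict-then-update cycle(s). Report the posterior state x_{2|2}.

step 1: x^-=[0.1192, 3.2900]  P^-=[0.9466 0.2442; 0.2442 0.6900]  H_jac=[-0.3036 0.0110]  S=[0.3457]  K=[-0.8235; -0.1925]  nu=[-2.2946]  x^+=[2.0087, 3.7317]  P^+=[0.7122 0.1894; 0.1894 0.6772]
step 2: x^-=[3.7999, 3.7317]  P^-=[1.1100 0.5165; 0.5165 0.7772]  H_jac=[-0.1316 0.1340]  S=[0.2750]  K=[-0.2795; 0.1316]  nu=[-0.4163]  x^+=[3.9163, 3.6769]  P^+=[1.0886 0.5266; 0.5266 0.7724]

x_post = [3.9163, 3.6769]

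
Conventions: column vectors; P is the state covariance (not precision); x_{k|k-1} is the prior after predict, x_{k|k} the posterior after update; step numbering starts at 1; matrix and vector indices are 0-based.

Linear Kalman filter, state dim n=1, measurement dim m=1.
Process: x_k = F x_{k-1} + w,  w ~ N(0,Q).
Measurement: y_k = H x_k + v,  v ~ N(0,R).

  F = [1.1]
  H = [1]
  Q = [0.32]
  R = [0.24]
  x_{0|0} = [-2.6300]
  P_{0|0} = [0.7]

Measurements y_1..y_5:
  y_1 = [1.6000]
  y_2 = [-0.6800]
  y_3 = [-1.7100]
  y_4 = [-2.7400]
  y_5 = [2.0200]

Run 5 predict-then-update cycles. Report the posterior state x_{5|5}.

step 1: x^-=[-2.8930]  P^-=[1.1670]  S=[1.4070]  K=[0.8294]  nu=[4.4930]  x^+=[0.8336]  P^+=[0.1991]
step 2: x^-=[0.9170]  P^-=[0.5609]  S=[0.8009]  K=[0.7003]  nu=[-1.5970]  x^+=[-0.2014]  P^+=[0.1681]
step 3: x^-=[-0.2216]  P^-=[0.5234]  S=[0.7634]  K=[0.6856]  nu=[-1.4884]  x^+=[-1.2420]  P^+=[0.1645]
step 4: x^-=[-1.3663]  P^-=[0.5191]  S=[0.7591]  K=[0.6838]  nu=[-1.3737]  x^+=[-2.3057]  P^+=[0.1641]
step 5: x^-=[-2.5362]  P^-=[0.5186]  S=[0.7586]  K=[0.6836]  nu=[4.5562]  x^+=[0.5785]  P^+=[0.1641]

x_post = [0.5785]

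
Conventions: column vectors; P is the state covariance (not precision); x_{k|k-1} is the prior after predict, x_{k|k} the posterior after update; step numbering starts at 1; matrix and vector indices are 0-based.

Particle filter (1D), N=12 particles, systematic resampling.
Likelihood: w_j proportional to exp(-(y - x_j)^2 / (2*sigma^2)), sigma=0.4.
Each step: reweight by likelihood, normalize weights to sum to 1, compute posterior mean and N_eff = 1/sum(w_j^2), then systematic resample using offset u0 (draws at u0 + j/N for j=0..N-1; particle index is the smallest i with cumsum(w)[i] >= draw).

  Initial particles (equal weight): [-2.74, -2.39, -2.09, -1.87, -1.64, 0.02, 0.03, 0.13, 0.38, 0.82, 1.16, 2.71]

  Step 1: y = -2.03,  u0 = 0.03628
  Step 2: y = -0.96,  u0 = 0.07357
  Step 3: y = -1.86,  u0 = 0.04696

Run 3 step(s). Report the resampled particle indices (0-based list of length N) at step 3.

step 1: w=[0.0607, 0.1957, 0.2902, 0.2709, 0.1824, 0.0000, 0.0000, 0.0000, 0.0000, 0.0000, 0.0000, 0.0000]  mean=-2.0465  Neff=4.2940  idx=[0, 1, 1, 2, 2, 2, 2, 3, 3, 3, 4, 4]
step 2: w=[0.0001, 0.0022, 0.0022, 0.0239, 0.0239, 0.0239, 0.0239, 0.0971, 0.0971, 0.0971, 0.3044, 0.3044]  mean=-1.7533  Neff=4.6317  idx=[5, 7, 8, 9, 10, 10, 10, 10, 11, 11, 11, 11]
step 3: w=[0.0790, 0.0932, 0.0932, 0.0932, 0.0802, 0.0802, 0.0802, 0.0802, 0.0802, 0.0802, 0.0802, 0.0802]  mean=-1.7399  Neff=11.9438  idx=[0, 1, 2, 3, 4, 5, 6, 7, 8, 9, 10, 11]

resampled_idx = [0, 1, 2, 3, 4, 5, 6, 7, 8, 9, 10, 11]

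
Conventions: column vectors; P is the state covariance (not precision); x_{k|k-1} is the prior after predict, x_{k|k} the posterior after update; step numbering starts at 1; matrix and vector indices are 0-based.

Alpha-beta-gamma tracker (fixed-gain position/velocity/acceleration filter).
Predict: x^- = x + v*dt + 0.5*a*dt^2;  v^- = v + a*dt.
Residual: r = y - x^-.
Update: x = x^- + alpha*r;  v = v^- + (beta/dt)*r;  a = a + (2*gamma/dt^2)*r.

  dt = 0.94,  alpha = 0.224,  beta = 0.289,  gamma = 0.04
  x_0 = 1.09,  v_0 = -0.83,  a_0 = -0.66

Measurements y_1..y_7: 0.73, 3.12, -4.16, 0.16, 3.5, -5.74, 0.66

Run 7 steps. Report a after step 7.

step 1: x_pred=0.0182  r=0.7118  x^+=0.1777  v^+=-1.2316  a^+=-0.5956
step 2: x_pred=-1.2431  r=4.3631  x^+=-0.2658  v^+=-0.4500  a^+=-0.2005
step 3: x_pred=-0.7773  r=-3.3827  x^+=-1.5351  v^+=-1.6784  a^+=-0.5068
step 4: x_pred=-3.3367  r=3.4967  x^+=-2.5534  v^+=-1.0798  a^+=-0.1902
step 5: x_pred=-3.6524  r=7.1524  x^+=-2.0503  v^+=0.9404  a^+=0.4574
step 6: x_pred=-0.9642  r=-4.7758  x^+=-2.0340  v^+=-0.0979  a^+=0.0250
step 7: x_pred=-2.1150  r=2.7750  x^+=-1.4934  v^+=0.7787  a^+=0.2762

a_post = 0.2762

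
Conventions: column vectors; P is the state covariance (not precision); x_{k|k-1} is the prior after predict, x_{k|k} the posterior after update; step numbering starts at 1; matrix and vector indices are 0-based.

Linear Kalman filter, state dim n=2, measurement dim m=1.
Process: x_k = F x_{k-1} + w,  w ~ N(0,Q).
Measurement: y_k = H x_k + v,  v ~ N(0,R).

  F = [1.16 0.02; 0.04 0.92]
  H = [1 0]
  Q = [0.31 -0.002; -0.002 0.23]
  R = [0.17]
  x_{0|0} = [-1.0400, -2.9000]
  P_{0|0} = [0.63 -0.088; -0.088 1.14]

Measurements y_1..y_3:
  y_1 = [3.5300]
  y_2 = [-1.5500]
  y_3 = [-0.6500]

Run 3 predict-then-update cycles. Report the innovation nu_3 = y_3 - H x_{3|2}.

step 1: x^-=[-1.2644, -2.7096]  P^-=[1.1541 -0.0458; -0.0458 1.1894]  S=[1.3241]  K=[0.8716; -0.0346]  nu=[4.7944]  x^+=[2.9145, -2.8753]  P^+=[0.1482 -0.0059; -0.0059 1.1878]
step 2: x^-=[3.3233, -2.5287]  P^-=[0.5096 0.0205; 0.0205 1.2352]  S=[0.6796]  K=[0.7498; 0.0301]  nu=[-4.8733]  x^+=[-0.3309, -2.6754]  P^+=[0.1275 0.0051; 0.0051 1.2346]
step 3: x^-=[-0.4374, -2.4746]  P^-=[0.4823 0.0321; 0.0321 1.2755]  S=[0.6523]  K=[0.7394; 0.0492]  nu=[-0.2126]  x^+=[-0.5946, -2.4851]  P^+=[0.1257 0.0084; 0.0084 1.2740]

innov = [-0.2126]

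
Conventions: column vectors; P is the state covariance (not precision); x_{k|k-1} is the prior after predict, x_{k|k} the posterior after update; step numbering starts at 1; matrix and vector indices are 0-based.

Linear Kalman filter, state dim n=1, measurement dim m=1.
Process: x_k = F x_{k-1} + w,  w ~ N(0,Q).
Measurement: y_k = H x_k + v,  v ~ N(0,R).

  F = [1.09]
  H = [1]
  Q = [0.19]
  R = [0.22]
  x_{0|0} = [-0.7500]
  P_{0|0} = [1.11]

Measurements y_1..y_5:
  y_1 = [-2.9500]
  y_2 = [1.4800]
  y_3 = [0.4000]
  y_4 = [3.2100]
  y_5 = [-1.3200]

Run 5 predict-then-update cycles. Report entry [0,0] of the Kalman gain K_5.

step 1: x^-=[-0.8175]  P^-=[1.5088]  S=[1.7288]  K=[0.8727]  nu=[-2.1325]  x^+=[-2.6786]  P^+=[0.1920]
step 2: x^-=[-2.9197]  P^-=[0.4181]  S=[0.6381]  K=[0.6552]  nu=[4.3997]  x^+=[-0.0369]  P^+=[0.1442]
step 3: x^-=[-0.0402]  P^-=[0.3613]  S=[0.5813]  K=[0.6215]  nu=[0.4402]  x^+=[0.2334]  P^+=[0.1367]
step 4: x^-=[0.2544]  P^-=[0.3525]  S=[0.5725]  K=[0.6157]  nu=[2.9556]  x^+=[2.0741]  P^+=[0.1355]
step 5: x^-=[2.2608]  P^-=[0.3509]  S=[0.5709]  K=[0.6147]  nu=[-3.5808]  x^+=[0.0598]  P^+=[0.1352]

K[0,0] = 0.6147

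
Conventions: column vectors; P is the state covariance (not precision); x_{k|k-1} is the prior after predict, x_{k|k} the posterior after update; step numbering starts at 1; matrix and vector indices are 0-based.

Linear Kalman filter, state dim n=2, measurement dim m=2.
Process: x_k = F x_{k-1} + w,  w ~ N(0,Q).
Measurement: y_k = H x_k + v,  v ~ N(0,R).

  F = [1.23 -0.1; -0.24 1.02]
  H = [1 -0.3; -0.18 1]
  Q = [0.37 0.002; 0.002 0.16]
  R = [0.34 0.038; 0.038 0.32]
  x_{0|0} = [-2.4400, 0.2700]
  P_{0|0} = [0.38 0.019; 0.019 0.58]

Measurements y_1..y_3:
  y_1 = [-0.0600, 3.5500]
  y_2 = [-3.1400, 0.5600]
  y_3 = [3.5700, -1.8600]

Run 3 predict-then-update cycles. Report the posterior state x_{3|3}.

step 1: x^-=[-3.0282, 0.8610]  P^-=[0.9460 -0.1450; -0.1450 0.7760]  S=[1.4429 -0.5180; -0.5180 1.1789]  K=[0.7002 0.0402; -0.0209 0.6712]  nu=[3.2265, 2.1439]  x^+=[-0.6828, 2.2326]  P^+=[0.2658 0.0873; 0.0873 0.2297]
step 2: x^-=[-1.0631, 2.4411]  P^-=[0.7529 0.0117; 0.0117 0.3716]  S=[1.1193 -0.1966; -0.1966 0.7117]  K=[0.6716 0.0116; 0.0022 0.5197]  nu=[-1.3446, -2.0724]  x^+=[-1.9901, 1.3611]  P^+=[0.2511 0.0744; 0.0744 0.1798]
step 3: x^-=[-2.5839, 1.8660]  P^-=[0.7334 0.0047; 0.0047 0.3251]  S=[1.0998 -0.1866; -0.1866 0.6671]  K=[0.6647 -0.0049; -0.0020 0.4854]  nu=[6.7137, -4.1911]  x^+=[1.8994, -0.1822]  P^+=[0.2462 0.0680; 0.0680 0.1675]

x_post = [1.8994, -0.1822]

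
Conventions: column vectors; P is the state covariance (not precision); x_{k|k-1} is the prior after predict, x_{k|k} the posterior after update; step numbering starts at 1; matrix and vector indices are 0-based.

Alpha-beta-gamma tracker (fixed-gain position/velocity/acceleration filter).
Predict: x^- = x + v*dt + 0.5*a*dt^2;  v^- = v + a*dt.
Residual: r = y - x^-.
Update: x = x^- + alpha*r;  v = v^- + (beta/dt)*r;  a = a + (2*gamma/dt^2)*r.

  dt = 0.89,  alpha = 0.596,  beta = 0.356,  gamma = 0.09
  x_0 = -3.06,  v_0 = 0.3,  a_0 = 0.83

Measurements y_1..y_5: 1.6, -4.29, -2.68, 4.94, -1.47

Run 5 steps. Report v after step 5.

step 1: x_pred=-2.4643  r=4.0643  x^+=-0.0420  v^+=2.6644  a^+=1.7536
step 2: x_pred=3.0239  r=-7.3139  x^+=-1.3352  v^+=1.2996  a^+=0.0916
step 3: x_pred=-0.1423  r=-2.5377  x^+=-1.6548  v^+=0.3660  a^+=-0.4851
step 4: x_pred=-1.5212  r=6.4612  x^+=2.3297  v^+=2.5187  a^+=0.9832
step 5: x_pred=4.9607  r=-6.4307  x^+=1.1280  v^+=0.8214  a^+=-0.4782

v_post = 0.8214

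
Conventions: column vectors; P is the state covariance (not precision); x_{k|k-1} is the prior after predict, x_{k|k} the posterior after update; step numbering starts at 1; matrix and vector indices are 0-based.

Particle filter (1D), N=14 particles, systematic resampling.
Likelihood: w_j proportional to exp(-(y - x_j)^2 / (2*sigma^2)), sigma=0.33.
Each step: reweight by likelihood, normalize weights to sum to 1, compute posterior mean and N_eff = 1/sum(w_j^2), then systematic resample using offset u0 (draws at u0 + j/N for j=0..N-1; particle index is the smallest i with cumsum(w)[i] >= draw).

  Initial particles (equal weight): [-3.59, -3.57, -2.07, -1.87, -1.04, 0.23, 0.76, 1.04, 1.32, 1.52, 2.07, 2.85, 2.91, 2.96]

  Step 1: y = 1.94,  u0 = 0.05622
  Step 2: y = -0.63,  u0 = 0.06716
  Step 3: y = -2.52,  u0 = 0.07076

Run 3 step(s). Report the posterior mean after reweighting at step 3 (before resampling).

post_mean = 1.3200

step 1: w=[0.0000, 0.0000, 0.0000, 0.0000, 0.0000, 0.0000, 0.0010, 0.0151, 0.1062, 0.2761, 0.5742, 0.0139, 0.0083, 0.0052]  mean=1.8440  Neff=2.3936  idx=[8, 9, 9, 9, 9, 10, 10, 10, 10, 10, 10, 10, 10, 11]
step 2: w=[0.9152, 0.0212, 0.0212, 0.0212, 0.0212, 0.0000, 0.0000, 0.0000, 0.0000, 0.0000, 0.0000, 0.0000, 0.0000, 0.0000]  mean=1.3370  Neff=1.1914  idx=[0, 0, 0, 0, 0, 0, 0, 0, 0, 0, 0, 0, 1, 4]
step 3: w=[0.0833, 0.0833, 0.0833, 0.0833, 0.0833, 0.0833, 0.0833, 0.0833, 0.0833, 0.0833, 0.0833, 0.0833, 0.0001, 0.0001]  mean=1.3200  Neff=12.0029  idx=[0, 1, 2, 3, 4, 5, 5, 6, 7, 8, 9, 10, 11, 11]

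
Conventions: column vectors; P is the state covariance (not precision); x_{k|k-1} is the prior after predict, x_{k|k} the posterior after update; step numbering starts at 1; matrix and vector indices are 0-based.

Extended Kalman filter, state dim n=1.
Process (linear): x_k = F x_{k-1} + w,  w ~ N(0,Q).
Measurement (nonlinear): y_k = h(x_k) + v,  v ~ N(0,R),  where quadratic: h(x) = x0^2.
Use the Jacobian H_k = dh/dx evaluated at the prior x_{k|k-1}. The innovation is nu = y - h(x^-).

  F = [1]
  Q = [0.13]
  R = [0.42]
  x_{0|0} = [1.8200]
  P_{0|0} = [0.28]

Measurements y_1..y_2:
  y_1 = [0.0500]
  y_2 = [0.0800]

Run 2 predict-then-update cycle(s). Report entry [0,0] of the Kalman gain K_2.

step 1: x^-=[1.8200]  P^-=[0.4100]  H_jac=[3.6400]  S=[5.8523]  K=[0.2550]  nu=[-3.2624]  x^+=[0.9881]  P^+=[0.0294]
step 2: x^-=[0.9881]  P^-=[0.1594]  H_jac=[1.9761]  S=[1.0426]  K=[0.3022]  nu=[-0.8963]  x^+=[0.7172]  P^+=[0.0642]

K[0,0] = 0.3022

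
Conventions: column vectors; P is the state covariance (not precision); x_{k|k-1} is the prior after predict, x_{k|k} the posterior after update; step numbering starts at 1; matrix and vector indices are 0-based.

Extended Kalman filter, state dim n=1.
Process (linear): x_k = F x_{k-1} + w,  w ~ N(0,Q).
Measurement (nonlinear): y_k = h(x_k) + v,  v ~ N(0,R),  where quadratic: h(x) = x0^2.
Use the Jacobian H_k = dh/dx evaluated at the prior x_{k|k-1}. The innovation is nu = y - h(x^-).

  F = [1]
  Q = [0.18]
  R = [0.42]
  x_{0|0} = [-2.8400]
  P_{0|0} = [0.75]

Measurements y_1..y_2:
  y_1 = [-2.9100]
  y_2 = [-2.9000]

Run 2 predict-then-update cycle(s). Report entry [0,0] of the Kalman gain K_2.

step 1: x^-=[-2.8400]  P^-=[0.9300]  H_jac=[-5.6800]  S=[30.4240]  K=[-0.1736]  nu=[-10.9756]  x^+=[-0.9344]  P^+=[0.0128]
step 2: x^-=[-0.9344]  P^-=[0.1928]  H_jac=[-1.8687]  S=[1.0934]  K=[-0.3296]  nu=[-3.7730]  x^+=[0.3091]  P^+=[0.0741]

K[0,0] = -0.3296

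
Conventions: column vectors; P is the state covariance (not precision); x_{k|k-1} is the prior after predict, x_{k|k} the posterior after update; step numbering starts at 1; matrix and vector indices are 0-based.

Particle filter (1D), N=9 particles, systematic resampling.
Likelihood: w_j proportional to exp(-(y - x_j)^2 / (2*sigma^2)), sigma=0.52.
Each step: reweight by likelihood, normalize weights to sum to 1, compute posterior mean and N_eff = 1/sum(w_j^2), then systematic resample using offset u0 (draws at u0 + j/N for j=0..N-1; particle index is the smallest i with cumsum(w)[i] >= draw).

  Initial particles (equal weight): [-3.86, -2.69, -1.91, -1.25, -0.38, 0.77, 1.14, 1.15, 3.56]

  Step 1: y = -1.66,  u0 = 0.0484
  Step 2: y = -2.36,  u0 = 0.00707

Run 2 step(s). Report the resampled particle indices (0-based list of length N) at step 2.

resampled_idx = [0, 0, 1, 1, 2, 3, 3, 4, 4]

step 1: w=[0.0001, 0.0776, 0.4914, 0.4043, 0.0267, 0.0000, 0.0000, 0.0000, 0.0000]  mean=-1.6630  Neff=2.4292  idx=[1, 2, 2, 2, 2, 3, 3, 3, 3]
step 2: w=[0.2055, 0.1729, 0.1729, 0.1729, 0.1729, 0.0258, 0.0258, 0.0258, 0.0258]  mean=-2.0023  Neff=6.0820  idx=[0, 0, 1, 1, 2, 3, 3, 4, 4]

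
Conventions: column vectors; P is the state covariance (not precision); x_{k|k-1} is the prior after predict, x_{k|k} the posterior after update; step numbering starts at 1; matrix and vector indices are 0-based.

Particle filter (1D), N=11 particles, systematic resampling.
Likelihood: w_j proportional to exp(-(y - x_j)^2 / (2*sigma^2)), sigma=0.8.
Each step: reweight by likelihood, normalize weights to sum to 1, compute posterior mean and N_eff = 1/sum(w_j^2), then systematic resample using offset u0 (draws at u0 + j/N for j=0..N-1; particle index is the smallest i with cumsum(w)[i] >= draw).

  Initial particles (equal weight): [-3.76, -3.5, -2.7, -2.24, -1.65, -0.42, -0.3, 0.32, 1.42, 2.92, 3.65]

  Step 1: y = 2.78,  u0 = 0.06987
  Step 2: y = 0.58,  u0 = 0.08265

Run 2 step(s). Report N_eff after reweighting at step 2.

N_eff = 1.3153

step 1: w=[0.0000, 0.0000, 0.0000, 0.0000, 0.0000, 0.0002, 0.0003, 0.0050, 0.1322, 0.5520, 0.3103]  mean=2.9337  Neff=2.3893  idx=[8, 9, 9, 9, 9, 9, 9, 10, 10, 10, 10]
step 2: w=[0.8704, 0.0210, 0.0210, 0.0210, 0.0210, 0.0210, 0.0210, 0.0010, 0.0010, 0.0010, 0.0010]  mean=1.6171  Neff=1.3153  idx=[0, 0, 0, 0, 0, 0, 0, 0, 0, 2, 6]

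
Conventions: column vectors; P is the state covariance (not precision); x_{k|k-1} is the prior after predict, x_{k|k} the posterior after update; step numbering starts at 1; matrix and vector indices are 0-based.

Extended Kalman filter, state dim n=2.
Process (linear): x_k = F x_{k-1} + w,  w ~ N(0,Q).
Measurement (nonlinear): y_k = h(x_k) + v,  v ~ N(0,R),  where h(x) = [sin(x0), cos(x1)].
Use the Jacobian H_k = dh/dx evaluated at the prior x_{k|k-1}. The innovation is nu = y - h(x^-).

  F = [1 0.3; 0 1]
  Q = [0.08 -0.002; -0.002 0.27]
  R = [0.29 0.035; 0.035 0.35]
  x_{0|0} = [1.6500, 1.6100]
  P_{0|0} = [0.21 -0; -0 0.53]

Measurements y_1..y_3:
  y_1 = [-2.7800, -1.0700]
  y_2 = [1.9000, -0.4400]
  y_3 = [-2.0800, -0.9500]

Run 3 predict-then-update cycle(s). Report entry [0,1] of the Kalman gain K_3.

step 1: x^-=[2.1330, 1.6100]  P^-=[0.3377 0.1570; 0.1570 0.8000]  H_jac=[-0.5331 0.0000; 0.0000 -0.9992]  S=[0.3860 0.1186; 0.1186 1.1488]  K=[-0.4383 -0.0913; -0.0031 -0.6955]  nu=[-3.6261, -1.0308]  x^+=[3.8166, 2.3381]  P^+=[0.2445 0.0473; 0.0473 0.2437]
step 2: x^-=[4.5180, 2.3381]  P^-=[0.3748 0.1185; 0.1185 0.5137]  H_jac=[-0.1932 0.0000; 0.0000 -0.7198]  S=[0.3040 0.0515; 0.0515 0.6162]  K=[-0.2178 -0.1202; 0.0267 -0.6024]  nu=[2.8812, 0.2542]  x^+=[3.8599, 2.2619]  P^+=[0.3488 0.0690; 0.0690 0.2916]
step 3: x^-=[4.5385, 2.2619]  P^-=[0.4964 0.1545; 0.1545 0.5616]  H_jac=[-0.1730 0.0000; 0.0000 -0.7705]  S=[0.3049 0.0556; 0.0556 0.6834]  K=[-0.2538 -0.1535; 0.0282 -0.6355]  nu=[-1.0951, -0.3126]  x^+=[4.8644, 2.4297]  P^+=[0.4564 0.0813; 0.0813 0.2874]

K[0,1] = -0.1535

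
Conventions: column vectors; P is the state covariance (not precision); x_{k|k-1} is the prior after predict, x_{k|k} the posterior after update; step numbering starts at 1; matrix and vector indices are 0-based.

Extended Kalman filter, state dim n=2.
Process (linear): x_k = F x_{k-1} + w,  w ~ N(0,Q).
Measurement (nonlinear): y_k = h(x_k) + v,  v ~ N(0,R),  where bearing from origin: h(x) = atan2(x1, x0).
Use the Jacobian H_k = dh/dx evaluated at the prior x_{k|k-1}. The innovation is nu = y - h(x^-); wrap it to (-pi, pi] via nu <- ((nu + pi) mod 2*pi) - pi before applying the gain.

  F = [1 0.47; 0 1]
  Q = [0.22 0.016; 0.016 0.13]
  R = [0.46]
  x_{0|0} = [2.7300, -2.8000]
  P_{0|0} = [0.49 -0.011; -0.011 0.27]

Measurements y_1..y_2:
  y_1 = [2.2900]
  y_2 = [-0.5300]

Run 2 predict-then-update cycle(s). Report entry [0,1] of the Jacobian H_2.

H_jac[0,1] = -0.1084

step 1: x^-=[1.4140, -2.8000]  P^-=[0.7593 0.1319; 0.1319 0.4000]  H_jac=[0.2846 0.1437]  S=[0.5405]  K=[0.4348; 0.1758]  nu=[-2.8900]  x^+=[0.1574, -3.3080]  P^+=[0.6571 0.0906; 0.0906 0.3833]
step 2: x^-=[-1.3974, -3.3080]  P^-=[1.0469 0.2867; 0.2867 0.5133]  H_jac=[0.2565 -0.1084]  S=[0.5190]  K=[0.4576; 0.0346]  nu=[1.4405]  x^+=[-0.7382, -3.2582]  P^+=[0.9383 0.2785; 0.2785 0.5127]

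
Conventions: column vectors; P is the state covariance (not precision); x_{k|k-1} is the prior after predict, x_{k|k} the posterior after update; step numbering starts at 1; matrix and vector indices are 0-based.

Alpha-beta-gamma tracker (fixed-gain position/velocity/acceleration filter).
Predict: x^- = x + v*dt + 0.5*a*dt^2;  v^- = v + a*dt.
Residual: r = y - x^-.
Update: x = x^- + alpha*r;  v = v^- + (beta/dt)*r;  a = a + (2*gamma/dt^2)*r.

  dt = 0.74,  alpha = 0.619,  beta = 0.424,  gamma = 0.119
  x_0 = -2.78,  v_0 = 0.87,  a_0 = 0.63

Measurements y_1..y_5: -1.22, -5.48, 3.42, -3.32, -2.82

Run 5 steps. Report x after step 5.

x_post = -2.0617

step 1: x_pred=-1.9637  r=0.7437  x^+=-1.5034  v^+=1.7623  a^+=0.9532
step 2: x_pred=0.0618  r=-5.5418  x^+=-3.3686  v^+=-0.7076  a^+=-1.4553
step 3: x_pred=-4.2907  r=7.7107  x^+=0.4822  v^+=2.6335  a^+=1.8959
step 4: x_pred=2.9501  r=-6.2701  x^+=-0.9311  v^+=0.4438  a^+=-0.8292
step 5: x_pred=-0.8297  r=-1.9903  x^+=-2.0617  v^+=-1.3102  a^+=-1.6943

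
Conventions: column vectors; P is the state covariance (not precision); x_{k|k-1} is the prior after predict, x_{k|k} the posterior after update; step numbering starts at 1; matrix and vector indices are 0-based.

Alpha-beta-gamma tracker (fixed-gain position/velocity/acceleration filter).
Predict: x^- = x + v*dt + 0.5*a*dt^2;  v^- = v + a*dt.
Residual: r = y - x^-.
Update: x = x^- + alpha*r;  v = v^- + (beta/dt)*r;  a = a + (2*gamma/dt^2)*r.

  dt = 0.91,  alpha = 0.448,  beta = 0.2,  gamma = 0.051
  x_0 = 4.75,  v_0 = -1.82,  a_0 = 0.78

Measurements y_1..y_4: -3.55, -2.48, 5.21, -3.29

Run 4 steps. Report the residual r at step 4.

resid = -2.7781

step 1: x_pred=3.4168  r=-6.9668  x^+=0.2957  v^+=-2.6414  a^+=-0.0781
step 2: x_pred=-2.1403  r=-0.3397  x^+=-2.2925  v^+=-2.7871  a^+=-0.1200
step 3: x_pred=-4.8784  r=10.0884  x^+=-0.3588  v^+=-0.6790  a^+=1.1227
step 4: x_pred=-0.5119  r=-2.7781  x^+=-1.7565  v^+=-0.2680  a^+=0.7805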